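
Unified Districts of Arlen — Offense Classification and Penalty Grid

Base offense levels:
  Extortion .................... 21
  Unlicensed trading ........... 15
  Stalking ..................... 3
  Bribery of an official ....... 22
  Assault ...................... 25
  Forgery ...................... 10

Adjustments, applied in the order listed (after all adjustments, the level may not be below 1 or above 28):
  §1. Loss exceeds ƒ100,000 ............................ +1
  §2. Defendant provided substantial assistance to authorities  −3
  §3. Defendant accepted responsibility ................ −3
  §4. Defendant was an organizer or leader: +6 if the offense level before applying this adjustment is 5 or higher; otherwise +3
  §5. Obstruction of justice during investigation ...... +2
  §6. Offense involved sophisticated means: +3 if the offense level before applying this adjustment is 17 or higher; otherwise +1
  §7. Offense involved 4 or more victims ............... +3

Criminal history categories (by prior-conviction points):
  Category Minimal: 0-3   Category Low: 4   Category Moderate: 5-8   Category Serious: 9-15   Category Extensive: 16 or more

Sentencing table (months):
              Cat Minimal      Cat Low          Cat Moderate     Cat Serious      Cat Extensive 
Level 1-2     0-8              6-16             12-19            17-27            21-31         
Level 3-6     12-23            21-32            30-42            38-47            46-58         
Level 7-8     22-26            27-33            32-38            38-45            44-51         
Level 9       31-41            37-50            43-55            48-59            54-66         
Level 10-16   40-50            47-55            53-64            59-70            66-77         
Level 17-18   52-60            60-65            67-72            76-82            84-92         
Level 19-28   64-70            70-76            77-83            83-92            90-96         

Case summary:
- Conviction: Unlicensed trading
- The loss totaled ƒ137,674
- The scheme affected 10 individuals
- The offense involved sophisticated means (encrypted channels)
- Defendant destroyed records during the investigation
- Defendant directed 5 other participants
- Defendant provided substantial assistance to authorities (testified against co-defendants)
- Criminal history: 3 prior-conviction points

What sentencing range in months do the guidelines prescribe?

64-70 months

Base offense level for unlicensed trading: 15.
§1 applies: 15 + 1 = 16.
§2 applies: 16 − 3 = 13.
§3 does not apply.
§4 applies (level before this adjustment is 13 ≥ 5, so +6): 13 + 6 = 19.
§5 applies: 19 + 2 = 21.
§6 applies (level before this adjustment is 21 ≥ 17, so +3): 21 + 3 = 24.
§7 applies: 24 + 3 = 27.
Final offense level: 27.
Criminal history: 3 prior points → Category Minimal (0-3).
Level 27 falls in the 19-28 band.
Grid: Level 19-28 × Category Minimal = 64-70 months.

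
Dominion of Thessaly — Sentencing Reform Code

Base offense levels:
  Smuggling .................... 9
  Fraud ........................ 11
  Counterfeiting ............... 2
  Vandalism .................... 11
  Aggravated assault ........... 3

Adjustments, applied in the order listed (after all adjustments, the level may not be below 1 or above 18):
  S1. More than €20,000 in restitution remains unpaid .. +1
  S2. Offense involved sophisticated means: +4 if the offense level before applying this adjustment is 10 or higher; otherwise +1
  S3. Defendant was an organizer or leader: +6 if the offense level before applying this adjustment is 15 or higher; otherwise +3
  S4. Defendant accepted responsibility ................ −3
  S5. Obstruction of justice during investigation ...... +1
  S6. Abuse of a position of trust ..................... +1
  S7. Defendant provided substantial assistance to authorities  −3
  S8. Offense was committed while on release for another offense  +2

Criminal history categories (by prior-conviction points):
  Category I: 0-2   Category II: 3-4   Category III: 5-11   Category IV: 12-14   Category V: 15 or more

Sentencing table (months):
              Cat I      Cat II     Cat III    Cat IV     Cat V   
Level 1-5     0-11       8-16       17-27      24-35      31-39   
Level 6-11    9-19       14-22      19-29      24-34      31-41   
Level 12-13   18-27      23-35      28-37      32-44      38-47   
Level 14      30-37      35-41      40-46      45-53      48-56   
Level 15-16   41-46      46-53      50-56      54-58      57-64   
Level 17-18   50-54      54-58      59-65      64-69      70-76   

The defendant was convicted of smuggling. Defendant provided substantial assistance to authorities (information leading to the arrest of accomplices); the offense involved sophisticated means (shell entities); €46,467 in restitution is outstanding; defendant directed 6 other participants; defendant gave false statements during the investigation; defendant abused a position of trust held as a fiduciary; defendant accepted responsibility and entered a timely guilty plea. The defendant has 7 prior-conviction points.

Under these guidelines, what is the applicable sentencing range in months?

Base offense level for smuggling: 9.
S1 applies: 9 + 1 = 10.
S2 applies (level before this adjustment is 10 ≥ 10, so +4): 10 + 4 = 14.
S3 applies (level before this adjustment is 14 < 15, so +3): 14 + 3 = 17.
S4 applies: 17 − 3 = 14.
S5 applies: 14 + 1 = 15.
S6 applies: 15 + 1 = 16.
S7 applies: 16 − 3 = 13.
Final offense level: 13.
Criminal history: 7 prior points → Category III (5-11).
Level 13 falls in the 12-13 band.
Grid: Level 12-13 × Category III = 28-37 months.

28-37 months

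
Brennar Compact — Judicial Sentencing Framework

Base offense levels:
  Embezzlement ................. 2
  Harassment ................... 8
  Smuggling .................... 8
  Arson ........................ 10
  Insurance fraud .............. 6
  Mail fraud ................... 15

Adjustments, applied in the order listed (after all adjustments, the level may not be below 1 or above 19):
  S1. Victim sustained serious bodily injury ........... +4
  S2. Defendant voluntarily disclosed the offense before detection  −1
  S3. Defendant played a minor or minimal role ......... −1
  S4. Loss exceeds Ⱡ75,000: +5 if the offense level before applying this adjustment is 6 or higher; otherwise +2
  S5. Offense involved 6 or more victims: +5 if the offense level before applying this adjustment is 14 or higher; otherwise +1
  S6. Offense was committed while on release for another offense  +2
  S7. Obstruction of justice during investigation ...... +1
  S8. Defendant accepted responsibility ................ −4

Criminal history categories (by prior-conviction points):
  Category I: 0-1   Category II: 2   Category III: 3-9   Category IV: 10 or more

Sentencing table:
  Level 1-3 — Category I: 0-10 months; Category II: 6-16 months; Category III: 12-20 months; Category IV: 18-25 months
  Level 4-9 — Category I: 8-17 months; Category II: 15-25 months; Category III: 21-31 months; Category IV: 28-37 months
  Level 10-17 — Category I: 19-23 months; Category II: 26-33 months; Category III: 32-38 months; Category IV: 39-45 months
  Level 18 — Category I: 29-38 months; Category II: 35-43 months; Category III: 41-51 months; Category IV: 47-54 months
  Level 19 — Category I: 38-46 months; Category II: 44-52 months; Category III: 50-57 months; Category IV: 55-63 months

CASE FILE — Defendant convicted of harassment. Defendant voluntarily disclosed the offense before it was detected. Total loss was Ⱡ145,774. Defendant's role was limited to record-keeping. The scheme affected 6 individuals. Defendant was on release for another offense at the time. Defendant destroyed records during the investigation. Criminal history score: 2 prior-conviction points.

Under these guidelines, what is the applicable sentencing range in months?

Base offense level for harassment: 8.
S1 does not apply.
S2 applies: 8 − 1 = 7.
S3 applies: 7 − 1 = 6.
S4 applies (level before this adjustment is 6 ≥ 6, so +5): 6 + 5 = 11.
S5 applies (level before this adjustment is 11 < 14, so +1): 11 + 1 = 12.
S6 applies: 12 + 2 = 14.
S7 applies: 14 + 1 = 15.
S8 does not apply.
Final offense level: 15.
Criminal history: 2 prior points → Category II (2).
Level 15 falls in the 10-17 band.
Grid: Level 10-17 × Category II = 26-33 months.

26-33 months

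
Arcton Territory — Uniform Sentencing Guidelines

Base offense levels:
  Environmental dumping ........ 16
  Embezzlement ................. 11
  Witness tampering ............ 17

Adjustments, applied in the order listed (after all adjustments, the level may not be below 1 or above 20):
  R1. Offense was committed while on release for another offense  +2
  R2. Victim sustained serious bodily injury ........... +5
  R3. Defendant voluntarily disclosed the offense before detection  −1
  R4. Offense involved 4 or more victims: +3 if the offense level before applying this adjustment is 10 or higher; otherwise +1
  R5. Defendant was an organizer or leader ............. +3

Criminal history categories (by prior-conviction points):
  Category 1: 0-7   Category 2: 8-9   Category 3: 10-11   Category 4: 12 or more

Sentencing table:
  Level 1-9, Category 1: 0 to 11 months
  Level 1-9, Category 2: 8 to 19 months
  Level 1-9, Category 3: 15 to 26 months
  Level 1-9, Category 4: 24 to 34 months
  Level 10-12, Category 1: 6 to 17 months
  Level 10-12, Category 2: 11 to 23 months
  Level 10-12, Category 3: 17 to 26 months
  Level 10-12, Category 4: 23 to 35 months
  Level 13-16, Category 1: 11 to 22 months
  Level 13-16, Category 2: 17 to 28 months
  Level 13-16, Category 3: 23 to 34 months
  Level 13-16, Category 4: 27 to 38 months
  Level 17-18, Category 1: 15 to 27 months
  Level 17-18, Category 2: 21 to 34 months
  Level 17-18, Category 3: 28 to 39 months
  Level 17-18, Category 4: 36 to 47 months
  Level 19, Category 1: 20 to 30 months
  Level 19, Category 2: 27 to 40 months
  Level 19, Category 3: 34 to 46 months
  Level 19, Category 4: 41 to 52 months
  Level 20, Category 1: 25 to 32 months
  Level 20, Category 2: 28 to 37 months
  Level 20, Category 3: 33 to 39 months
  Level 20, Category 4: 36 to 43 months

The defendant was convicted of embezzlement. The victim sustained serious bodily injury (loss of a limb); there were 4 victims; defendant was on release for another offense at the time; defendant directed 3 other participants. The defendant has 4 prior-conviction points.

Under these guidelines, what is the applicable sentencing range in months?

25-32 months

Base offense level for embezzlement: 11.
R1 applies: 11 + 2 = 13.
R2 applies: 13 + 5 = 18.
R3 does not apply.
R4 applies (level before this adjustment is 18 ≥ 10, so +3): 18 + 3 = 21.
R5 applies: 21 + 3 = 24.
Level 24 exceeds the maximum of 20; capped at 20.
Final offense level: 20.
Criminal history: 4 prior points → Category 1 (0-7).
Level 20 falls in the 20 band.
Grid: Level 20 × Category 1 = 25-32 months.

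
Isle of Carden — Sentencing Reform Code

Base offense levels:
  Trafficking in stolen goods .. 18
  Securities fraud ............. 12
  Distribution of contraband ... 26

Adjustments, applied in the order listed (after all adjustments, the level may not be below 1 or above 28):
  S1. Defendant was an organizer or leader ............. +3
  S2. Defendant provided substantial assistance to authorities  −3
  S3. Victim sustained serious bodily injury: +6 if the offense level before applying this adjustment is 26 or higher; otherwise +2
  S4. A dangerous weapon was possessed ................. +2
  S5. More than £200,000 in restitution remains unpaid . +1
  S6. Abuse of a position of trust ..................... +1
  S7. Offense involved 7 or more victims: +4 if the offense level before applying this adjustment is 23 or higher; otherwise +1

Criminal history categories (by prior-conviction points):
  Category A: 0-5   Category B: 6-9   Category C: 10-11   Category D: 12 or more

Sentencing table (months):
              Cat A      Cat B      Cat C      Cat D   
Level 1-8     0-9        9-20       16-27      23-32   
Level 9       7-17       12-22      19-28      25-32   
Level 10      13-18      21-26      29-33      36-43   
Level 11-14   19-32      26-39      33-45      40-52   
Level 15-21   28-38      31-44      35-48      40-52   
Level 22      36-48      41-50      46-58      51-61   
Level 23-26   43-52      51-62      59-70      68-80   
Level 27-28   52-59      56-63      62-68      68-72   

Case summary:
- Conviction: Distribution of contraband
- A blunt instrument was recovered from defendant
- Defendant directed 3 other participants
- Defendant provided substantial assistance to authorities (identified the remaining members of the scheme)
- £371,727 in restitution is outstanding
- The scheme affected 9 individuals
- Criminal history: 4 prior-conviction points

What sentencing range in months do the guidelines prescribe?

Base offense level for distribution of contraband: 26.
S1 applies: 26 + 3 = 29.
S2 applies: 29 − 3 = 26.
S4 applies: 26 + 2 = 28.
S5 applies: 28 + 1 = 29.
S6 does not apply.
S7 applies (level before this adjustment is 29 ≥ 23, so +4): 29 + 4 = 33.
Level 33 exceeds the maximum of 28; capped at 28.
Final offense level: 28.
Criminal history: 4 prior points → Category A (0-5).
Level 28 falls in the 27-28 band.
Grid: Level 27-28 × Category A = 52-59 months.

52-59 months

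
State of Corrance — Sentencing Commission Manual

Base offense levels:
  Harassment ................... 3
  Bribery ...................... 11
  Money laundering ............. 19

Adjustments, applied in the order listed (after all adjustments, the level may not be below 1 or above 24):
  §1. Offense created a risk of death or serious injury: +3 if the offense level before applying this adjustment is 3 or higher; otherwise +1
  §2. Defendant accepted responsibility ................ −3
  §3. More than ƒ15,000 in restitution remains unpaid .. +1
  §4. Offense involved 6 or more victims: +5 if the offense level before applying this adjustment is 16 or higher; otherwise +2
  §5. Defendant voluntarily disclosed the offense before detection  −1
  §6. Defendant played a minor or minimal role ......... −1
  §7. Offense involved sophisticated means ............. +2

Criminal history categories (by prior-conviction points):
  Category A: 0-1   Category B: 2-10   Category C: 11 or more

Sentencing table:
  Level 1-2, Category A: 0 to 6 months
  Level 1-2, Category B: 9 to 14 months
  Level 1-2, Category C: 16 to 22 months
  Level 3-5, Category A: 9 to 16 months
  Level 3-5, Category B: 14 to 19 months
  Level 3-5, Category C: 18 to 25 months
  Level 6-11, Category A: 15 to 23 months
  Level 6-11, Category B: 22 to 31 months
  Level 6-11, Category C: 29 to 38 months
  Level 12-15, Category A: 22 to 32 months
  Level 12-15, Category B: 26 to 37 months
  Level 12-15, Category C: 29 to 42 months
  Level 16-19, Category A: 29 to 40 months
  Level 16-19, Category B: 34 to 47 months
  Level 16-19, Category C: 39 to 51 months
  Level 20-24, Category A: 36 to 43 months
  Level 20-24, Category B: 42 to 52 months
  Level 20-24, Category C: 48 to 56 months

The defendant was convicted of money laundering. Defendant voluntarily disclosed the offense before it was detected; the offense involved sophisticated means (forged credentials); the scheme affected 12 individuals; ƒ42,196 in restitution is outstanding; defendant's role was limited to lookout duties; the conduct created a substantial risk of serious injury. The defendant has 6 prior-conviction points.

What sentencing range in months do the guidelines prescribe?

42-52 months

Base offense level for money laundering: 19.
§1 applies (level before this adjustment is 19 ≥ 3, so +3): 19 + 3 = 22.
§2 does not apply.
§3 applies: 22 + 1 = 23.
§4 applies (level before this adjustment is 23 ≥ 16, so +5): 23 + 5 = 28.
§5 applies: 28 − 1 = 27.
§6 applies: 27 − 1 = 26.
§7 applies: 26 + 2 = 28.
Level 28 exceeds the maximum of 24; capped at 24.
Final offense level: 24.
Criminal history: 6 prior points → Category B (2-10).
Level 24 falls in the 20-24 band.
Grid: Level 20-24 × Category B = 42-52 months.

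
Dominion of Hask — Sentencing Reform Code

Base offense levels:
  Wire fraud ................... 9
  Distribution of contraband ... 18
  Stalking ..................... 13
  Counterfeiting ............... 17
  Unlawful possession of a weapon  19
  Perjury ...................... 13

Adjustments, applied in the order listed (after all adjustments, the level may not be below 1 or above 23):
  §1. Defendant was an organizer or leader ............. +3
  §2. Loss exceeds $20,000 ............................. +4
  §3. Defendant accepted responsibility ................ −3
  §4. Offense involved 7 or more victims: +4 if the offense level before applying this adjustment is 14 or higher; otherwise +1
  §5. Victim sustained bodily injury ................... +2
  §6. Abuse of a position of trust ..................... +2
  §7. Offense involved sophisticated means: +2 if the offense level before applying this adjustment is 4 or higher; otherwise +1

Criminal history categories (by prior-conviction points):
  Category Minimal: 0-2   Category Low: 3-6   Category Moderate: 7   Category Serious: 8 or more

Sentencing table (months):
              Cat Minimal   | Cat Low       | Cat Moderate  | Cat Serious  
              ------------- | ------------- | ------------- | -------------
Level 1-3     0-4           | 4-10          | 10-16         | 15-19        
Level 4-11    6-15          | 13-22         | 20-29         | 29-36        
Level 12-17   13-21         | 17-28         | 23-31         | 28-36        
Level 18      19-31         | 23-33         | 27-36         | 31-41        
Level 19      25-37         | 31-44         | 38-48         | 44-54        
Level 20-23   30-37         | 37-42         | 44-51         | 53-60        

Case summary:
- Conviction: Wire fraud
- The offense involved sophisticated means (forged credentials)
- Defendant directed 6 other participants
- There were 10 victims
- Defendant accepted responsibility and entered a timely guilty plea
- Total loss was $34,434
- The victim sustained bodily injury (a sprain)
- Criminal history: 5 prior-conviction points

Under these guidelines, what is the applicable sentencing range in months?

Base offense level for wire fraud: 9.
§1 applies: 9 + 3 = 12.
§2 applies: 12 + 4 = 16.
§3 applies: 16 − 3 = 13.
§4 applies (level before this adjustment is 13 < 14, so +1): 13 + 1 = 14.
§5 applies: 14 + 2 = 16.
§7 applies (level before this adjustment is 16 ≥ 4, so +2): 16 + 2 = 18.
Final offense level: 18.
Criminal history: 5 prior points → Category Low (3-6).
Level 18 falls in the 18 band.
Grid: Level 18 × Category Low = 23-33 months.

23-33 months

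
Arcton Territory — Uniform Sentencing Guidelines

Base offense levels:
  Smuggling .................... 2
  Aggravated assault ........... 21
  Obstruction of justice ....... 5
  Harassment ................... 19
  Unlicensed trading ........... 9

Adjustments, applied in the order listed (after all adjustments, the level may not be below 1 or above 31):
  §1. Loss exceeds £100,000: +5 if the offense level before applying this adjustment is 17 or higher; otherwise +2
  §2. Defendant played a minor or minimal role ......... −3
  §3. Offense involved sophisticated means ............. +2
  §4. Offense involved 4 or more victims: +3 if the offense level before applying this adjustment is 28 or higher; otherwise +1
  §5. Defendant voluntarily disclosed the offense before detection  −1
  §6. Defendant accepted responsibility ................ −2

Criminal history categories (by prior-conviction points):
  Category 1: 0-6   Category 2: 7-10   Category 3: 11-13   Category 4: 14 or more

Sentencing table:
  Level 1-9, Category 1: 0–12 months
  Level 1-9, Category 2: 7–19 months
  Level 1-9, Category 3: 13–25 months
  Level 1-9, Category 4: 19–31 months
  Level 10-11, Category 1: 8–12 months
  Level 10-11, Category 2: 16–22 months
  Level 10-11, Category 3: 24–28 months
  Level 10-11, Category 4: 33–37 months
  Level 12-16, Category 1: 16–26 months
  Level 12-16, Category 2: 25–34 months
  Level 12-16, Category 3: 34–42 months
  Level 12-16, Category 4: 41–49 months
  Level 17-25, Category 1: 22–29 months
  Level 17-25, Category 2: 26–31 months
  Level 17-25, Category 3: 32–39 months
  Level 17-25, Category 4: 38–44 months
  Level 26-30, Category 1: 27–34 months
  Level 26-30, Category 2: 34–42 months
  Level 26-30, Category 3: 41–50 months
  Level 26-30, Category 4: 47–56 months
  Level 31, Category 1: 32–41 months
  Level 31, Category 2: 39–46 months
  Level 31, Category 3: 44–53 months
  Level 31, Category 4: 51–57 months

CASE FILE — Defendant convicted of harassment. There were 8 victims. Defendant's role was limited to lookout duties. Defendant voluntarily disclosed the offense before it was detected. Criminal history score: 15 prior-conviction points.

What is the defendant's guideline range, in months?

41-49 months

Base offense level for harassment: 19.
§1 does not apply.
§2 applies: 19 − 3 = 16.
§4 applies (level before this adjustment is 16 < 28, so +1): 16 + 1 = 17.
§5 applies: 17 − 1 = 16.
§6 does not apply.
Final offense level: 16.
Criminal history: 15 prior points → Category 4 (14+).
Level 16 falls in the 12-16 band.
Grid: Level 12-16 × Category 4 = 41-49 months.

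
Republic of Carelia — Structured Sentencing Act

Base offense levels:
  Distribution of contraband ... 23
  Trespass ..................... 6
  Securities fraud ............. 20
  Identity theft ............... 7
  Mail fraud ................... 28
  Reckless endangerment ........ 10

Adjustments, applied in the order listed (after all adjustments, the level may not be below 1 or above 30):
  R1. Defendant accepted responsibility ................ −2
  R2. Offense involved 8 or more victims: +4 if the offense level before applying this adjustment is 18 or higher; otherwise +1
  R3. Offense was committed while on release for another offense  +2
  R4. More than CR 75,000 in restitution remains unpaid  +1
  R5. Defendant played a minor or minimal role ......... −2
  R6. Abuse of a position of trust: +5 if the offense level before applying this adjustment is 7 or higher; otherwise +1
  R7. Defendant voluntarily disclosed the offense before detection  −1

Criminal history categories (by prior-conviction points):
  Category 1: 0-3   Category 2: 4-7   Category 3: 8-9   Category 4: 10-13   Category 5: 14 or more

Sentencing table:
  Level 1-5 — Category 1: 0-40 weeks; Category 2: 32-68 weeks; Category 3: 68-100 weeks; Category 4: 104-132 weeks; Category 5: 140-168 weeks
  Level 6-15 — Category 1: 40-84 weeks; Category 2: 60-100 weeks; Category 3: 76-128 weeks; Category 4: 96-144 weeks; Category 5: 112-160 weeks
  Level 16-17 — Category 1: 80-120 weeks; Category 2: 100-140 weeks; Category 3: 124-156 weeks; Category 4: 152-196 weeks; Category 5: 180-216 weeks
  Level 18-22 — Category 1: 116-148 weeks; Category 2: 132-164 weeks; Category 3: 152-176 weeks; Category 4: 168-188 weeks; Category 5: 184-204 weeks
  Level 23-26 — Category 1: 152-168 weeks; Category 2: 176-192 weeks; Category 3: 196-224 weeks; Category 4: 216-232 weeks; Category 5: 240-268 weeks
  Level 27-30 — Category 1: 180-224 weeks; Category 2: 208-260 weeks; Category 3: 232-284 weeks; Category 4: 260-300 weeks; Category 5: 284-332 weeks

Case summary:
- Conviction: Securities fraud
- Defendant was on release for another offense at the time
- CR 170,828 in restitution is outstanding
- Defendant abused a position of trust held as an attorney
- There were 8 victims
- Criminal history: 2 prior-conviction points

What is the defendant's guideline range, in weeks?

180-224 weeks

Base offense level for securities fraud: 20.
R1 does not apply.
R2 applies (level before this adjustment is 20 ≥ 18, so +4): 20 + 4 = 24.
R3 applies: 24 + 2 = 26.
R4 applies: 26 + 1 = 27.
R6 applies (level before this adjustment is 27 ≥ 7, so +5): 27 + 5 = 32.
Level 32 exceeds the maximum of 30; capped at 30.
Final offense level: 30.
Criminal history: 2 prior points → Category 1 (0-3).
Level 30 falls in the 27-30 band.
Grid: Level 27-30 × Category 1 = 180-224 weeks.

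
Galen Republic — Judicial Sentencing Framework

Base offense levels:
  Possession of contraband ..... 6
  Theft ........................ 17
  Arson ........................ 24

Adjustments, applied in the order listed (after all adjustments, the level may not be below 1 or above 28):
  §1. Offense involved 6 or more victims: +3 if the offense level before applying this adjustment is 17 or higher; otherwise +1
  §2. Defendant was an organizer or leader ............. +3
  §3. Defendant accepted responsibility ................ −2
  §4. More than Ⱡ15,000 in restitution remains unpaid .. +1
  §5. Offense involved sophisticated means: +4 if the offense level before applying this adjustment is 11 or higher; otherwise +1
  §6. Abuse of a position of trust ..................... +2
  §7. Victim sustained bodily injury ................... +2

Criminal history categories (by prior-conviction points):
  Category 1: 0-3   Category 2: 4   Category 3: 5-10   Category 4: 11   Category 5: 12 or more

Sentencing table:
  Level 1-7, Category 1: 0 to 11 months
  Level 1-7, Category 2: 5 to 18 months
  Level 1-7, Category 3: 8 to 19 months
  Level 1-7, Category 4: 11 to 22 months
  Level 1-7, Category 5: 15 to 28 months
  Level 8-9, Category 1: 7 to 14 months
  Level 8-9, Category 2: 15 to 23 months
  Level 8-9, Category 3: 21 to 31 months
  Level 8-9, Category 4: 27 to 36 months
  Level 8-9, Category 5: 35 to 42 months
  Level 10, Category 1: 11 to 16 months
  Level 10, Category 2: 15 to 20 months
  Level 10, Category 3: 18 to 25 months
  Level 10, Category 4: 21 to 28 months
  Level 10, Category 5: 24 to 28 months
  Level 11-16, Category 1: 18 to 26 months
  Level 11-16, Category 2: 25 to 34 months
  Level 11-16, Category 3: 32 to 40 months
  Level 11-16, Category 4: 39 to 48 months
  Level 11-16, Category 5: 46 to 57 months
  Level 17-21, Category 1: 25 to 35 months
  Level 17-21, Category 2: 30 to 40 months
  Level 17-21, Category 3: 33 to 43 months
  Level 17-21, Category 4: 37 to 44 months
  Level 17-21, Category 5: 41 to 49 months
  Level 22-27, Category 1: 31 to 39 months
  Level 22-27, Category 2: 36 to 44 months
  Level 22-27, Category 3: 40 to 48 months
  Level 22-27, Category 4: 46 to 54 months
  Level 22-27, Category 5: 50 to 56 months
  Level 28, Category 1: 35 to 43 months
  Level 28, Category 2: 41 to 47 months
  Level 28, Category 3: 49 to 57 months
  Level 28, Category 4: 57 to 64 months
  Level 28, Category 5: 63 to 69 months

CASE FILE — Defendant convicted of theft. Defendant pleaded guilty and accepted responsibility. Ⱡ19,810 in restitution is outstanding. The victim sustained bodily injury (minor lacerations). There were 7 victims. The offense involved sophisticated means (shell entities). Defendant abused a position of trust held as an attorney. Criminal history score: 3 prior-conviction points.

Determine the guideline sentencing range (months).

Base offense level for theft: 17.
§1 applies (level before this adjustment is 17 ≥ 17, so +3): 17 + 3 = 20.
§3 applies: 20 − 2 = 18.
§4 applies: 18 + 1 = 19.
§5 applies (level before this adjustment is 19 ≥ 11, so +4): 19 + 4 = 23.
§6 applies: 23 + 2 = 25.
§7 applies: 25 + 2 = 27.
Final offense level: 27.
Criminal history: 3 prior points → Category 1 (0-3).
Level 27 falls in the 22-27 band.
Grid: Level 22-27 × Category 1 = 31-39 months.

31-39 months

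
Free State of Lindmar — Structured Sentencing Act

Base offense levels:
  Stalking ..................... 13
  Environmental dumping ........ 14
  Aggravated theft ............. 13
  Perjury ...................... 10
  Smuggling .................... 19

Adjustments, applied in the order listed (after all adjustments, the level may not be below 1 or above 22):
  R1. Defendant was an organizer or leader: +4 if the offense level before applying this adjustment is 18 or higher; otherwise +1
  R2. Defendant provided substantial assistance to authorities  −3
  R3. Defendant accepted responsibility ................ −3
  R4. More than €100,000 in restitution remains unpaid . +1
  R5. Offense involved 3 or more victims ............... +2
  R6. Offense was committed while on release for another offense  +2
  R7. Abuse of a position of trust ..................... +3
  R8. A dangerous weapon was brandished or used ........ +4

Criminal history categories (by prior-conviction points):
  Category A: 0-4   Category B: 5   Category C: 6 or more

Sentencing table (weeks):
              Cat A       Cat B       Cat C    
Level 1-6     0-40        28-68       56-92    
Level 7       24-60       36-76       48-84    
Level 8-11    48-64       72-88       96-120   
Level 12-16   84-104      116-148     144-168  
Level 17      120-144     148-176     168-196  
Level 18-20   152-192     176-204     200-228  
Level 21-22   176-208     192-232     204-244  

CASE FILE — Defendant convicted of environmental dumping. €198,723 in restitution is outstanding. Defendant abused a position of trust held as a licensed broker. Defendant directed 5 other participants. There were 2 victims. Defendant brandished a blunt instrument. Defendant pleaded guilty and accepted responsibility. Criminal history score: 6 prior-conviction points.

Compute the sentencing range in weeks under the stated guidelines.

200-228 weeks

Base offense level for environmental dumping: 14.
R1 applies (level before this adjustment is 14 < 18, so +1): 14 + 1 = 15.
R2 does not apply.
R3 applies: 15 − 3 = 12.
R4 applies: 12 + 1 = 13.
R5 does not apply.
R6 does not apply.
R7 applies: 13 + 3 = 16.
R8 applies: 16 + 4 = 20.
Final offense level: 20.
Criminal history: 6 prior points → Category C (6+).
Level 20 falls in the 18-20 band.
Grid: Level 18-20 × Category C = 200-228 weeks.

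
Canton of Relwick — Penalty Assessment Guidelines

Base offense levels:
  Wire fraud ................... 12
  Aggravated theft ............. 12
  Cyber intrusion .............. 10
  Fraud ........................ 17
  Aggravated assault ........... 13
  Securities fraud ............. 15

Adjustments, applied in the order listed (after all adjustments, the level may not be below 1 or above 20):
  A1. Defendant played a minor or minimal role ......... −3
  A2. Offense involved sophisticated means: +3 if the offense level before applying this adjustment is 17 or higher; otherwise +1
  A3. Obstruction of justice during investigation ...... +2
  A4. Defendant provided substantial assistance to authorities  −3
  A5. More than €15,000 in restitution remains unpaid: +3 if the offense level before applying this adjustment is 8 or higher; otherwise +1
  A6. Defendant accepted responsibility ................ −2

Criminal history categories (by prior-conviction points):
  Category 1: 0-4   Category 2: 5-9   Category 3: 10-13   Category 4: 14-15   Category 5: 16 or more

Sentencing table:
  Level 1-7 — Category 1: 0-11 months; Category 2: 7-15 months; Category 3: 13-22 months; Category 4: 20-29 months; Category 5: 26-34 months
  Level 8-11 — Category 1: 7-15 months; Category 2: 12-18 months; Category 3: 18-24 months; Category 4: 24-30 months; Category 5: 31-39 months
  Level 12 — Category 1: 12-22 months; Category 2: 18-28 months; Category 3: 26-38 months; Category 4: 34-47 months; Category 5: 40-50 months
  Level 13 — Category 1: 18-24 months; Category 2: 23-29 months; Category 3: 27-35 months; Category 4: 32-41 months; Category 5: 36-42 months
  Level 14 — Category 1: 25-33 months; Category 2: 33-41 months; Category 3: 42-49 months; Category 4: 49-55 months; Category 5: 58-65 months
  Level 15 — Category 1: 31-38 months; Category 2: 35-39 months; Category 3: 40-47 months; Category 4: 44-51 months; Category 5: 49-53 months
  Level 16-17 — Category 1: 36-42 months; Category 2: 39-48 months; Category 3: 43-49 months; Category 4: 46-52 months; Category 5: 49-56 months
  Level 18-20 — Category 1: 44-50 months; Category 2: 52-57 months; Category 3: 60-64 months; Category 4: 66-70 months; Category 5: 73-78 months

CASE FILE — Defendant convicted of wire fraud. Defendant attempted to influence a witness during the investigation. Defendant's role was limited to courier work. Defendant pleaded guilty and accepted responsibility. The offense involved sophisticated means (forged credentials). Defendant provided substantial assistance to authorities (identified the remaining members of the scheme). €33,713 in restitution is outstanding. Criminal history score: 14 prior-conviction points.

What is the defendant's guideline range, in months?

24-30 months

Base offense level for wire fraud: 12.
A1 applies: 12 − 3 = 9.
A2 applies (level before this adjustment is 9 < 17, so +1): 9 + 1 = 10.
A3 applies: 10 + 2 = 12.
A4 applies: 12 − 3 = 9.
A5 applies (level before this adjustment is 9 ≥ 8, so +3): 9 + 3 = 12.
A6 applies: 12 − 2 = 10.
Final offense level: 10.
Criminal history: 14 prior points → Category 4 (14-15).
Level 10 falls in the 8-11 band.
Grid: Level 8-11 × Category 4 = 24-30 months.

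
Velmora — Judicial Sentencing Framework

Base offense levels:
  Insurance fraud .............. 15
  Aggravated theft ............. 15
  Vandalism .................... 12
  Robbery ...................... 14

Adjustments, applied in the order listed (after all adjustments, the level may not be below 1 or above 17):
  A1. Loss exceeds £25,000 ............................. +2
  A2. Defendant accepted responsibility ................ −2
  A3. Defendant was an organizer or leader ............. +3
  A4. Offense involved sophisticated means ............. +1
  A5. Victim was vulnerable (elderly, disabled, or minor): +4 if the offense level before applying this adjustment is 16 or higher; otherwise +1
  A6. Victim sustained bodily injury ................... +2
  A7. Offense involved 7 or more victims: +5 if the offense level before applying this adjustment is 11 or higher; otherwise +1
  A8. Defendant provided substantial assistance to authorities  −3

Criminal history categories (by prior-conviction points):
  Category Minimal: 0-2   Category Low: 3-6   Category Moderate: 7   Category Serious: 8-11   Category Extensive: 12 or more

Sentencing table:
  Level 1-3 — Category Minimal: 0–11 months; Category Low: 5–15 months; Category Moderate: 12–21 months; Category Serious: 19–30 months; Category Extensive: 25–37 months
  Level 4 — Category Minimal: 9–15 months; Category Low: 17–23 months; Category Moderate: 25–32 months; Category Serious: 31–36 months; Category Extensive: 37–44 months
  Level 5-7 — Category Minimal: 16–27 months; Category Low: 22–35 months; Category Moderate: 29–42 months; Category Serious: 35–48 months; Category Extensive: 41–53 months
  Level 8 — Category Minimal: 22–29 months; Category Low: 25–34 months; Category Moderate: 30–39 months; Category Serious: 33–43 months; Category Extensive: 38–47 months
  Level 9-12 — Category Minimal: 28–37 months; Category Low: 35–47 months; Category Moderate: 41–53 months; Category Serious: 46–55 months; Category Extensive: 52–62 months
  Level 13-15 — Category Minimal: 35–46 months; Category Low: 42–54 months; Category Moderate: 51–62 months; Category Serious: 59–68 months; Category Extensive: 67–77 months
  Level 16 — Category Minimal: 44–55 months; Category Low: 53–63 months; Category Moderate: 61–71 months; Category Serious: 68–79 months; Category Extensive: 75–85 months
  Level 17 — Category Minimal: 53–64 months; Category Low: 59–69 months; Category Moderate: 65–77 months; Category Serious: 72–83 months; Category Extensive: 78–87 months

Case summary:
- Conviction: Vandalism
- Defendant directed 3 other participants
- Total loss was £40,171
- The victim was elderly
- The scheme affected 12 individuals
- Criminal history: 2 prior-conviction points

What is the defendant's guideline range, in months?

53-64 months

Base offense level for vandalism: 12.
A1 applies: 12 + 2 = 14.
A2 does not apply.
A3 applies: 14 + 3 = 17.
A4 does not apply.
A5 applies (level before this adjustment is 17 ≥ 16, so +4): 17 + 4 = 21.
A6 does not apply.
A7 applies (level before this adjustment is 21 ≥ 11, so +5): 21 + 5 = 26.
Level 26 exceeds the maximum of 17; capped at 17.
Final offense level: 17.
Criminal history: 2 prior points → Category Minimal (0-2).
Level 17 falls in the 17 band.
Grid: Level 17 × Category Minimal = 53-64 months.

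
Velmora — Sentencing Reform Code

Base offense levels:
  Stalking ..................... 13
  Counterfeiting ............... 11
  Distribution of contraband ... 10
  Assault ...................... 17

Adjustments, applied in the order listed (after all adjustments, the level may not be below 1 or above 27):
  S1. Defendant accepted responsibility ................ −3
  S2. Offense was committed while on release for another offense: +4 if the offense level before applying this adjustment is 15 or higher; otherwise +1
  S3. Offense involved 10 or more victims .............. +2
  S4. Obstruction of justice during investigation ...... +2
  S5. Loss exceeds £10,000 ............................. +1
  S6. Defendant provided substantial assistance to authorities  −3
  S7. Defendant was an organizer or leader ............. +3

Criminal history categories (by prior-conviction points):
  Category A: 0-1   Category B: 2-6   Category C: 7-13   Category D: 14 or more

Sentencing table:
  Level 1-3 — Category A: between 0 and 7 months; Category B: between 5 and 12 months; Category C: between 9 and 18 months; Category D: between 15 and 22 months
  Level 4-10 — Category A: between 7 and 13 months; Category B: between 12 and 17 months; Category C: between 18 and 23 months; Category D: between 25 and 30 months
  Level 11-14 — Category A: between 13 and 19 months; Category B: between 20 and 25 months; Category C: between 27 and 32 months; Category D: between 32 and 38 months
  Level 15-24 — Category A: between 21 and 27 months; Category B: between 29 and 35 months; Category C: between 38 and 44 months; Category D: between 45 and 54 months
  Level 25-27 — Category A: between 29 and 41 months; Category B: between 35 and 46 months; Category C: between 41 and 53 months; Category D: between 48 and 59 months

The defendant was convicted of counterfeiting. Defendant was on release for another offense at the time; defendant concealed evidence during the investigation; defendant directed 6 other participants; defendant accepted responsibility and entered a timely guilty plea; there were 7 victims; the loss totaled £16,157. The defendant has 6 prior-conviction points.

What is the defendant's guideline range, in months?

29-35 months

Base offense level for counterfeiting: 11.
S1 applies: 11 − 3 = 8.
S2 applies (level before this adjustment is 8 < 15, so +1): 8 + 1 = 9.
S3 does not apply.
S4 applies: 9 + 2 = 11.
S5 applies: 11 + 1 = 12.
S6 does not apply.
S7 applies: 12 + 3 = 15.
Final offense level: 15.
Criminal history: 6 prior points → Category B (2-6).
Level 15 falls in the 15-24 band.
Grid: Level 15-24 × Category B = 29-35 months.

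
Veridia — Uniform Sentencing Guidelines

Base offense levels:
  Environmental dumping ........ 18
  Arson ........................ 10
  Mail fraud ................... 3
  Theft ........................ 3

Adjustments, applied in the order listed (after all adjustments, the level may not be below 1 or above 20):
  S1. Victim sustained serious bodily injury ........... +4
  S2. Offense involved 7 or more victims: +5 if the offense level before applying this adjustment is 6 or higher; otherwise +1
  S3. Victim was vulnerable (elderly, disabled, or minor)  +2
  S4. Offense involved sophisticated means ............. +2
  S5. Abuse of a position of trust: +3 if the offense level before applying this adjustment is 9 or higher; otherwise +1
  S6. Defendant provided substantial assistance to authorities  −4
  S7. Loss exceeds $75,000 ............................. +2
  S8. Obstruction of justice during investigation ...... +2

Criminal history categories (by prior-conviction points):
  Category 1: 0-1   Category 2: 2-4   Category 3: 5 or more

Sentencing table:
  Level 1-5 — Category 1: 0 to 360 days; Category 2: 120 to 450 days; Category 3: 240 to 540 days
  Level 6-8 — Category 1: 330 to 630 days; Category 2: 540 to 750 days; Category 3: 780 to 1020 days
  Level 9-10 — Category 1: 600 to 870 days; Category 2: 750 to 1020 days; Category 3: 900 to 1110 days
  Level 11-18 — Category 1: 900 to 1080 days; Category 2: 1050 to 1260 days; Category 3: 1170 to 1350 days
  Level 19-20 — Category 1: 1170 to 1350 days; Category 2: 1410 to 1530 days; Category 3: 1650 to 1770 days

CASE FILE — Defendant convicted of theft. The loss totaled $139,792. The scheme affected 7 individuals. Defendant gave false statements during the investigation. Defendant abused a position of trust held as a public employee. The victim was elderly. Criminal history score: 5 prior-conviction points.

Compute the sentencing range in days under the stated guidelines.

1170-1350 days

Base offense level for theft: 3.
S1 does not apply.
S2 applies (level before this adjustment is 3 < 6, so +1): 3 + 1 = 4.
S3 applies: 4 + 2 = 6.
S4 does not apply.
S5 applies (level before this adjustment is 6 < 9, so +1): 6 + 1 = 7.
S7 applies: 7 + 2 = 9.
S8 applies: 9 + 2 = 11.
Final offense level: 11.
Criminal history: 5 prior points → Category 3 (5+).
Level 11 falls in the 11-18 band.
Grid: Level 11-18 × Category 3 = 1170-1350 days.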